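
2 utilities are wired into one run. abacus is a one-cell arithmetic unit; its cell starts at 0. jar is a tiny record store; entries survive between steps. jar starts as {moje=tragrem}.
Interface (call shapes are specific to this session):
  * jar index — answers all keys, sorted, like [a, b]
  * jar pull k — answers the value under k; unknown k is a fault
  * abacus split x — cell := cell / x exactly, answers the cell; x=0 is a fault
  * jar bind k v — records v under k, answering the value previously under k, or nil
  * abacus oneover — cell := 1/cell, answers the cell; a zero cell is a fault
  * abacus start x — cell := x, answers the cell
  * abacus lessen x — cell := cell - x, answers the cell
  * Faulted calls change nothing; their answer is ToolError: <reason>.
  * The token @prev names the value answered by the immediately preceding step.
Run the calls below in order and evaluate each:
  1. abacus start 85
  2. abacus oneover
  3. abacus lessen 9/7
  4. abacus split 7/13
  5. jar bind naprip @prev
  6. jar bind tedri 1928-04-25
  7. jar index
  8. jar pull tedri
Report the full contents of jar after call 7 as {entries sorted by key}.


Act: abacus start[x=85]
Obs: 85
Act: abacus oneover[]
Obs: 1/85
Act: abacus lessen[x=9/7]
Obs: -758/595
Act: abacus split[x=7/13]
Obs: -9854/4165
Act: jar bind[k=naprip; v=@prev]
Obs: nil
Act: jar bind[k=tedri; v=1928-04-25]
Obs: nil
Act: jar index[]
Obs: [moje, naprip, tedri]
Act: jar pull[k=tedri]
Obs: 1928-04-25

Answer: {moje=tragrem, naprip=-9854/4165, tedri=1928-04-25}


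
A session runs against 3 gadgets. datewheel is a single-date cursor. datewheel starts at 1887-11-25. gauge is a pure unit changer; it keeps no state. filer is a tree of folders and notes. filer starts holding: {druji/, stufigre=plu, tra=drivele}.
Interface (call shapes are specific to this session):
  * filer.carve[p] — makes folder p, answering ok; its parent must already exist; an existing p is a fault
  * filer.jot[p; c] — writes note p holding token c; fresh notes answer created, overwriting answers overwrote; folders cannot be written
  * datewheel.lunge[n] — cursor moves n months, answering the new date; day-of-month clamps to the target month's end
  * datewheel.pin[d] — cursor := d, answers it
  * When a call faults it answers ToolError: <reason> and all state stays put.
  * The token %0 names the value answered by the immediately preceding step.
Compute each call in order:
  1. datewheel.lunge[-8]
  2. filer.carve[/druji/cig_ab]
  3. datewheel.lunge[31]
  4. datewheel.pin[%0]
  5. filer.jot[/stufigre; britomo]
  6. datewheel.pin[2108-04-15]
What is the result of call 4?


Answer: 1889-10-25

Derivation:
Step: datewheel.lunge[n=-8]
Result: 1887-03-25
Step: filer.carve[p=/druji/cig_ab]
Result: ok
Step: datewheel.lunge[n=31]
Result: 1889-10-25
Step: datewheel.pin[d=%0]
Result: 1889-10-25
Step: filer.jot[p=/stufigre; c=britomo]
Result: overwrote
Step: datewheel.pin[d=2108-04-15]
Result: 2108-04-15


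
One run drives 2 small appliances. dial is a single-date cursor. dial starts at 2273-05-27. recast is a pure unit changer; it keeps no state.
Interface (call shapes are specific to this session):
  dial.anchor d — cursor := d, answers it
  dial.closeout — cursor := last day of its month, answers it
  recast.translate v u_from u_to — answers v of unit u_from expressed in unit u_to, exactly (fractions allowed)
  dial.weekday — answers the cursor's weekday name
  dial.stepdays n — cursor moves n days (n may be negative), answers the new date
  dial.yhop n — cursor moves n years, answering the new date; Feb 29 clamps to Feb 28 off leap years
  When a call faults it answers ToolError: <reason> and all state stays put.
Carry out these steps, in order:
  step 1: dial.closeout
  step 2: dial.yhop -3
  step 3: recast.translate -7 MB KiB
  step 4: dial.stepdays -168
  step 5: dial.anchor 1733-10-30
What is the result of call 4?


I invoke closeout, yielding 2273-05-31.
Now I run yhop with n='-3', → 2270-05-31.
Invoking translate with v='-7', u_from='MB', u_to='KiB', and get -109375/16.
I run stepdays with n='-168', which returns 2269-12-14.
I run anchor with d='1733-10-30', which returns 1733-10-30.

Answer: 2269-12-14


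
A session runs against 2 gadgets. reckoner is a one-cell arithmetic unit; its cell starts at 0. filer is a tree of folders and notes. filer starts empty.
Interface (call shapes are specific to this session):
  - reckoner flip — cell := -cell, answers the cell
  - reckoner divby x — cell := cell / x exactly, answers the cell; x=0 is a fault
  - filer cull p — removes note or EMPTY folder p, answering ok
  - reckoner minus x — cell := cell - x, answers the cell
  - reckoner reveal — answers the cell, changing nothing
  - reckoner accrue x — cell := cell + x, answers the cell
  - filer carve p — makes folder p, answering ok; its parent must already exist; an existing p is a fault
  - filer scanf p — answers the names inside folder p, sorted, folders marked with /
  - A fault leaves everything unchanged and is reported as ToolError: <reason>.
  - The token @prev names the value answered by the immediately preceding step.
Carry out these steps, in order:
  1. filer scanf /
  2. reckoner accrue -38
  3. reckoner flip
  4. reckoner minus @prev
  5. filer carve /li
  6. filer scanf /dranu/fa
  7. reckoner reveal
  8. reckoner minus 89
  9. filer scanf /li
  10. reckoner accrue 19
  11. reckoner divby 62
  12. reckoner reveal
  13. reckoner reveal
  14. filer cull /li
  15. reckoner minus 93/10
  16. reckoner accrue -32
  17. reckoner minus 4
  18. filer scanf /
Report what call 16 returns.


Answer: -13153/310

Derivation:
==> filer scanf(p=/)
<== []
==> reckoner accrue(x=-38)
<== -38
==> reckoner flip()
<== 38
==> reckoner minus(x=@prev)
<== 0
==> filer carve(p=/li)
<== ok
==> filer scanf(p=/dranu/fa)
<== ToolError: not found
==> reckoner reveal()
<== 0
==> reckoner minus(x=89)
<== -89
==> filer scanf(p=/li)
<== []
==> reckoner accrue(x=19)
<== -70
==> reckoner divby(x=62)
<== -35/31
==> reckoner reveal()
<== -35/31
==> reckoner reveal()
<== -35/31
==> filer cull(p=/li)
<== ok
==> reckoner minus(x=93/10)
<== -3233/310
==> reckoner accrue(x=-32)
<== -13153/310
==> reckoner minus(x=4)
<== -14393/310
==> filer scanf(p=/)
<== []


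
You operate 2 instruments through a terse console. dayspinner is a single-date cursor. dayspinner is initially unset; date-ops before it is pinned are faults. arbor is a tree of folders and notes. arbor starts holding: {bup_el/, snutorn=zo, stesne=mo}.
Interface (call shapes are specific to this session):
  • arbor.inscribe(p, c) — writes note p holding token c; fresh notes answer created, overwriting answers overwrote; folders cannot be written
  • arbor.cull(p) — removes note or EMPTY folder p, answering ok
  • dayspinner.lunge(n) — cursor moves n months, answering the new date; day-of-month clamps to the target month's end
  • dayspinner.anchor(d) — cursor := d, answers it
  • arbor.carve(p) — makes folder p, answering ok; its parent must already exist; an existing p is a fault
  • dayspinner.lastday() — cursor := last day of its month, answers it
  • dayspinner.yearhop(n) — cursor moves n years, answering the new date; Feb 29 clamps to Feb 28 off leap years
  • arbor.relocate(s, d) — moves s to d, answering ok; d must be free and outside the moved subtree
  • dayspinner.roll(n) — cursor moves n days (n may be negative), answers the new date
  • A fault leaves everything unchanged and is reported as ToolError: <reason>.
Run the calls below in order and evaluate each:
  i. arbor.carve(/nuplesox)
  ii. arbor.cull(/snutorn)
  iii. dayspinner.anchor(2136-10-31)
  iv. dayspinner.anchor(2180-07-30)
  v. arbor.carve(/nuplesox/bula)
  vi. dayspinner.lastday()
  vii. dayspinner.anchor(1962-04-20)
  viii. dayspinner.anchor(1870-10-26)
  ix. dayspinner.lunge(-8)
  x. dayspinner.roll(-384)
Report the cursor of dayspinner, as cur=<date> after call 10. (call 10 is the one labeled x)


Answer: cur=1869-02-07

Derivation:
% arbor.carve p=/nuplesox
= ok
% arbor.cull p=/snutorn
= ok
% dayspinner.anchor d=2136-10-31
= 2136-10-31
% dayspinner.anchor d=2180-07-30
= 2180-07-30
% arbor.carve p=/nuplesox/bula
= ok
% dayspinner.lastday
= 2180-07-31
% dayspinner.anchor d=1962-04-20
= 1962-04-20
% dayspinner.anchor d=1870-10-26
= 1870-10-26
% dayspinner.lunge n=-8
= 1870-02-26
% dayspinner.roll n=-384
= 1869-02-07


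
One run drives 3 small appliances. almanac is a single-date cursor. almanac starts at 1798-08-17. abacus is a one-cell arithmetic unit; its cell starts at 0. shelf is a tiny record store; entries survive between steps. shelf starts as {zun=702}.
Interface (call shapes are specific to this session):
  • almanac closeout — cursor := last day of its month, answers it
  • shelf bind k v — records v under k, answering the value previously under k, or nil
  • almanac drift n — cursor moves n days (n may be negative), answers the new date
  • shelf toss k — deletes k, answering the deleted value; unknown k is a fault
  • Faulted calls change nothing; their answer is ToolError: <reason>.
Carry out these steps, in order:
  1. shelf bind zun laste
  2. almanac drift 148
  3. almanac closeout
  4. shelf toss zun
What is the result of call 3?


Answer: 1799-01-31

Derivation:
·→ shelf bind(k='zun', v='laste')
·← 702
·→ almanac drift(n='148')
·← 1799-01-12
·→ almanac closeout()
·← 1799-01-31
·→ shelf toss(k='zun')
·← laste


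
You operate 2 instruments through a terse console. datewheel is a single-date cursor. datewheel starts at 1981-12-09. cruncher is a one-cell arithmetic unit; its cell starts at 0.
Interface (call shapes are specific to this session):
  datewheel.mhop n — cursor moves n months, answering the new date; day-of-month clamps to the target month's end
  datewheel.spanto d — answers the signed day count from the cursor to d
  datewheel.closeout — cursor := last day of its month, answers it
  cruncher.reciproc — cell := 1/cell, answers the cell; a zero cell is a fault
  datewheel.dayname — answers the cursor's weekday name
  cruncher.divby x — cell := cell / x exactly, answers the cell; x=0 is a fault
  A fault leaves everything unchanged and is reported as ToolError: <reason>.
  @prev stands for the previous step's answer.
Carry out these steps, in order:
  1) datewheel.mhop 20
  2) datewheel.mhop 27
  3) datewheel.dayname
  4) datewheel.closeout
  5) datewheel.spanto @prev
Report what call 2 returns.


Answer: 1985-11-09

Derivation:
~$ mhop n→20
:: 1983-08-09
~$ mhop n→27
:: 1985-11-09
~$ dayname
:: Saturday
~$ closeout
:: 1985-11-30
~$ spanto d→@prev
:: 0


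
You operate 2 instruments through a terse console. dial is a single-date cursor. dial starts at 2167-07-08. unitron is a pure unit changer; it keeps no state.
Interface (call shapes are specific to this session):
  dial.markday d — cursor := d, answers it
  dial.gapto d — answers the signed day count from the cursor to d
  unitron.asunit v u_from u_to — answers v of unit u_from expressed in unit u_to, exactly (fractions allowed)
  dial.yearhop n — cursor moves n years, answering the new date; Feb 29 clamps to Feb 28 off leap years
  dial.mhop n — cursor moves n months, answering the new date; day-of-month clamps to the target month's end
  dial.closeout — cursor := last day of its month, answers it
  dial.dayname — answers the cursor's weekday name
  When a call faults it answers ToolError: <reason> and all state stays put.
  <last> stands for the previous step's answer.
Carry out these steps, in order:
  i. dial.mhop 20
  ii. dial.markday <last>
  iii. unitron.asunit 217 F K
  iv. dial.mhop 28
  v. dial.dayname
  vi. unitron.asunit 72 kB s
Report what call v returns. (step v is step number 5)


Answer: Monday

Derivation:
·→ mhop(20)
·← 2169-03-08
·→ markday(<last>)
·← 2169-03-08
·→ asunit(217, F, K)
·← 67667/180
·→ mhop(28)
·← 2171-07-08
·→ dayname()
·← Monday
·→ asunit(72, kB, s)
·← ToolError: incompatible units


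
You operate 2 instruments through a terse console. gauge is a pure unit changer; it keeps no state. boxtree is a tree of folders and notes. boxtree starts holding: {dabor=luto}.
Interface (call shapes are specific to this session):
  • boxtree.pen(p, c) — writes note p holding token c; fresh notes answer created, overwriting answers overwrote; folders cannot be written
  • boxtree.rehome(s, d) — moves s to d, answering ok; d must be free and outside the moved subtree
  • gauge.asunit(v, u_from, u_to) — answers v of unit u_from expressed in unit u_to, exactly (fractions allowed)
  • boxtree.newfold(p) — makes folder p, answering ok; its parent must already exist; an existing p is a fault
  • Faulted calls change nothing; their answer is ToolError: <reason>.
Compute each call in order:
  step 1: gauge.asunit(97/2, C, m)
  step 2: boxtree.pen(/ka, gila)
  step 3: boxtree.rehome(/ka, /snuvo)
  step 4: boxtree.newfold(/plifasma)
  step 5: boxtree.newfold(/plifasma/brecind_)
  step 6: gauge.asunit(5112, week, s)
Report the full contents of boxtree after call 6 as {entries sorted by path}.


> gauge.asunit v='97/2' u_from='C' u_to='m'
[out] ToolError: incompatible units
> boxtree.pen p='/ka' c='gila'
[out] created
> boxtree.rehome s='/ka' d='/snuvo'
[out] ok
> boxtree.newfold p='/plifasma'
[out] ok
> boxtree.newfold p='/plifasma/brecind_'
[out] ok
> gauge.asunit v='5112' u_from='week' u_to='s'
[out] 3091737600

Answer: {dabor=luto, plifasma/, plifasma/brecind_/, snuvo=gila}


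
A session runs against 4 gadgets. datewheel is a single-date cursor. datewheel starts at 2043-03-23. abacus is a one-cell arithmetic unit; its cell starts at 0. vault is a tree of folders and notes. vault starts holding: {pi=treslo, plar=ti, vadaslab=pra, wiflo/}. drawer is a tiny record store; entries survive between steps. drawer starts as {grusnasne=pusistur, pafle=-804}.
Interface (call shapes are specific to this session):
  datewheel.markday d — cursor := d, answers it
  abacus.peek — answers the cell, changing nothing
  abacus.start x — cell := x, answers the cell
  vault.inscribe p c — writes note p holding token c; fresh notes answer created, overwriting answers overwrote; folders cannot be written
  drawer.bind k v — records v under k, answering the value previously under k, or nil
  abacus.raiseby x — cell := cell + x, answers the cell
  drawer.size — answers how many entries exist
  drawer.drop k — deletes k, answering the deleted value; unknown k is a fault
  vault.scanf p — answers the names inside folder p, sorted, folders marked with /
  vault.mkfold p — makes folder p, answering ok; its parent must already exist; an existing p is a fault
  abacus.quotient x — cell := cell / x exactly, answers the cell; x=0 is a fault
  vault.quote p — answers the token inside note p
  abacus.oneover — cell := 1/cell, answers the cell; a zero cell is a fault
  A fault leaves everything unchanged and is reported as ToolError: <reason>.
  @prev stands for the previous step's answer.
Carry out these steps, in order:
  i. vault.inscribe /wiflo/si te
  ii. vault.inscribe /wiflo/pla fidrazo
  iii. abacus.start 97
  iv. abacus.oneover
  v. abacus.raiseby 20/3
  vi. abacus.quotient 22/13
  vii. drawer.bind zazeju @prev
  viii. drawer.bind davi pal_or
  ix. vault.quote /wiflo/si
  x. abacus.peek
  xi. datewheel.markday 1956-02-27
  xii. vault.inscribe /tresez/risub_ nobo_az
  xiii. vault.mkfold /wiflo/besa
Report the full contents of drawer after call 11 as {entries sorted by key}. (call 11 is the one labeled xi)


Act: vault.inscribe[p→/wiflo/si; c→te]
Obs: created
Act: vault.inscribe[p→/wiflo/pla; c→fidrazo]
Obs: created
Act: abacus.start[x→97]
Obs: 97
Act: abacus.oneover[]
Obs: 1/97
Act: abacus.raiseby[x→20/3]
Obs: 1943/291
Act: abacus.quotient[x→22/13]
Obs: 25259/6402
Act: drawer.bind[k→zazeju; v→@prev]
Obs: nil
Act: drawer.bind[k→davi; v→pal_or]
Obs: nil
Act: vault.quote[p→/wiflo/si]
Obs: te
Act: abacus.peek[]
Obs: 25259/6402
Act: datewheel.markday[d→1956-02-27]
Obs: 1956-02-27
Act: vault.inscribe[p→/tresez/risub_; c→nobo_az]
Obs: ToolError: no parent
Act: vault.mkfold[p→/wiflo/besa]
Obs: ok

Answer: {davi=pal_or, grusnasne=pusistur, pafle=-804, zazeju=25259/6402}


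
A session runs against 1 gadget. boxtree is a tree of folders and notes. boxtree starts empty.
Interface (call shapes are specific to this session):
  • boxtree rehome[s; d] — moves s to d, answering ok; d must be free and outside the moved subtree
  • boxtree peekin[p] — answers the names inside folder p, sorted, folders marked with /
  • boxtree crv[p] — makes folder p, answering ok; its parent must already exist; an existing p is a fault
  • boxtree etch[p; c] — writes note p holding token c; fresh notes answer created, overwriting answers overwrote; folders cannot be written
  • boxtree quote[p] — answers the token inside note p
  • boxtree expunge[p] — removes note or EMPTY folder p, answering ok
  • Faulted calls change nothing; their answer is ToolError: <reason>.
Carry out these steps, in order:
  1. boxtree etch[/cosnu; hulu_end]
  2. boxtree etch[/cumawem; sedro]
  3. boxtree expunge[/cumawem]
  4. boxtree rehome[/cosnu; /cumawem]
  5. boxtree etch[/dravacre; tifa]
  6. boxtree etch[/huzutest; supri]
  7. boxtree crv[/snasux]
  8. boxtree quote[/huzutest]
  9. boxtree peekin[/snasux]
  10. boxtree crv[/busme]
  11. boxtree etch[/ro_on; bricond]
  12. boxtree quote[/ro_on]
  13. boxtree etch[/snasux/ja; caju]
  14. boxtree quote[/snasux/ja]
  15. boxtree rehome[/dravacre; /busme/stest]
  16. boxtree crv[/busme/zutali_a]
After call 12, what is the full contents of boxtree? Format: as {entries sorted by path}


Answer: {busme/, cumawem=hulu_end, dravacre=tifa, huzutest=supri, ro_on=bricond, snasux/}

Derivation:
% boxtree etch(p: /cosnu, c: hulu_end) ~> created
% boxtree etch(p: /cumawem, c: sedro) ~> created
% boxtree expunge(p: /cumawem) ~> ok
% boxtree rehome(s: /cosnu, d: /cumawem) ~> ok
% boxtree etch(p: /dravacre, c: tifa) ~> created
% boxtree etch(p: /huzutest, c: supri) ~> created
% boxtree crv(p: /snasux) ~> ok
% boxtree quote(p: /huzutest) ~> supri
% boxtree peekin(p: /snasux) ~> []
% boxtree crv(p: /busme) ~> ok
% boxtree etch(p: /ro_on, c: bricond) ~> created
% boxtree quote(p: /ro_on) ~> bricond
% boxtree etch(p: /snasux/ja, c: caju) ~> created
% boxtree quote(p: /snasux/ja) ~> caju
% boxtree rehome(s: /dravacre, d: /busme/stest) ~> ok
% boxtree crv(p: /busme/zutali_a) ~> ok


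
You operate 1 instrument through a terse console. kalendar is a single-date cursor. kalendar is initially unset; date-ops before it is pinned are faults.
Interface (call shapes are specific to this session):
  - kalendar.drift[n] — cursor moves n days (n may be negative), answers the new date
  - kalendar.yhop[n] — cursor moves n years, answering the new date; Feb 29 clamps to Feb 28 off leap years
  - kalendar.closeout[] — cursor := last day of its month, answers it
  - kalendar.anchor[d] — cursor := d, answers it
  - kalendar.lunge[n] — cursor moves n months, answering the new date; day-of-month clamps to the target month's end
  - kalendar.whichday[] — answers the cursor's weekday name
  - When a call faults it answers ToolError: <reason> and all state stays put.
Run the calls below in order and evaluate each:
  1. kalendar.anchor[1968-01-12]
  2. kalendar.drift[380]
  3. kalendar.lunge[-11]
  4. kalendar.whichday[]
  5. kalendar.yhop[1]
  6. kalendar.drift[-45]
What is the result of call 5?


Now I run kalendar.anchor using d→1968-01-12, → 1968-01-12.
Invoking kalendar.drift using n→380, — result: 1969-01-26.
I run kalendar.lunge using n→-11, and observe 1968-02-26.
Using kalendar.whichday(), and get Monday.
I call kalendar.yhop using n→1, giving 1969-02-26.
I use kalendar.drift using n→-45, giving 1969-01-12.

Answer: 1969-02-26


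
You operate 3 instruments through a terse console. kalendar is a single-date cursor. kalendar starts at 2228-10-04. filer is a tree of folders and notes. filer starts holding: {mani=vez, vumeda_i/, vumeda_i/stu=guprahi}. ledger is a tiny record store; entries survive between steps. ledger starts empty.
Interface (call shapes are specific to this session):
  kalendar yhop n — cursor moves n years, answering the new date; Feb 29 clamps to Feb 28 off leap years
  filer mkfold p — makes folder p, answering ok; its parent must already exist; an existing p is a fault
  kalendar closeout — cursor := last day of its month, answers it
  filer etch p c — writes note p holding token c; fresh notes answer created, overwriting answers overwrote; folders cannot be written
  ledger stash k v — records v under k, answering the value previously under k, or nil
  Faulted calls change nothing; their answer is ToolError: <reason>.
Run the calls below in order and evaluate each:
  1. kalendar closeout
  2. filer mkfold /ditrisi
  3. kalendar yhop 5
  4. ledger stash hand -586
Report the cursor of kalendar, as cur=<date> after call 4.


Answer: cur=2233-10-31

Derivation:
% 1. kalendar closeout() == 2228-10-31
% 2. filer mkfold(/ditrisi) == ok
% 3. kalendar yhop(5) == 2233-10-31
% 4. ledger stash(hand, -586) == nil


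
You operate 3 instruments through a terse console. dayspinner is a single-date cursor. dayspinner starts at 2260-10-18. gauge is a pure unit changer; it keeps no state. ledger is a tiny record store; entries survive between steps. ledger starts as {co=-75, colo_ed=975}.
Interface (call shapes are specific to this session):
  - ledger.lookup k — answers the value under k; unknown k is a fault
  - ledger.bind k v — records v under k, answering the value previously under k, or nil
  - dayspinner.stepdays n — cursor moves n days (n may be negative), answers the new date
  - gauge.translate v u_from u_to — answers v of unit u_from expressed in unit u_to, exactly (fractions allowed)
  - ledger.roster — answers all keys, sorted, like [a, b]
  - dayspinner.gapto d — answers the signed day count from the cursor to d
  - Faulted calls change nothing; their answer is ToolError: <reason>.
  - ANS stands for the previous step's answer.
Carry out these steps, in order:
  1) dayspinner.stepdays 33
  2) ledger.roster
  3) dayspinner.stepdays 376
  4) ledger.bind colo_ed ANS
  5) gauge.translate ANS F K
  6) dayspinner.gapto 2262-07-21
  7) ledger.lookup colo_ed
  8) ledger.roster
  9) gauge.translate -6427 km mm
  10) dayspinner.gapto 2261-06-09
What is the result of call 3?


Answer: 2261-12-01

Derivation:
% dayspinner.stepdays n: 33
  2260-11-20
% ledger.roster
  [co, colo_ed]
% dayspinner.stepdays n: 376
  2261-12-01
% ledger.bind k: colo_ed v: ANS
  975
% gauge.translate v: ANS u_from: F u_to: K
  143467/180
% dayspinner.gapto d: 2262-07-21
  232
% ledger.lookup k: colo_ed
  2261-12-01
% ledger.roster
  [co, colo_ed]
% gauge.translate v: -6427 u_from: km u_to: mm
  -6427000000
% dayspinner.gapto d: 2261-06-09
  -175


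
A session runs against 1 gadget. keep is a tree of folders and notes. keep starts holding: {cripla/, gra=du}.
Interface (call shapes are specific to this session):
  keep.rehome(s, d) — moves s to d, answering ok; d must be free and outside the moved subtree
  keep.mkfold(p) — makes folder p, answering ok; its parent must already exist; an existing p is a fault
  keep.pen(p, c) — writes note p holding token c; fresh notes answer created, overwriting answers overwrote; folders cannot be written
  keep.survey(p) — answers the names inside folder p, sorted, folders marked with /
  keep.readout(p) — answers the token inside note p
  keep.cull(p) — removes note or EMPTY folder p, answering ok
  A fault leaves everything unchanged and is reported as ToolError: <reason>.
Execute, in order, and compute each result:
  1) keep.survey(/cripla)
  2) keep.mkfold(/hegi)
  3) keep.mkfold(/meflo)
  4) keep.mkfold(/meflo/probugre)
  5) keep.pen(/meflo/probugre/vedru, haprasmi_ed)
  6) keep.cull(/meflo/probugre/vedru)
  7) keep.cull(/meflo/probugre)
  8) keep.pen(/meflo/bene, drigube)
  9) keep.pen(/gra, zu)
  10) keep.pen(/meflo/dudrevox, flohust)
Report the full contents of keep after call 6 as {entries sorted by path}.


>>> keep.survey p='/cripla'
[out] []
>>> keep.mkfold p='/hegi'
[out] ok
>>> keep.mkfold p='/meflo'
[out] ok
>>> keep.mkfold p='/meflo/probugre'
[out] ok
>>> keep.pen p='/meflo/probugre/vedru' c='haprasmi_ed'
[out] created
>>> keep.cull p='/meflo/probugre/vedru'
[out] ok
>>> keep.cull p='/meflo/probugre'
[out] ok
>>> keep.pen p='/meflo/bene' c='drigube'
[out] created
>>> keep.pen p='/gra' c='zu'
[out] overwrote
>>> keep.pen p='/meflo/dudrevox' c='flohust'
[out] created

Answer: {cripla/, gra=du, hegi/, meflo/, meflo/probugre/}


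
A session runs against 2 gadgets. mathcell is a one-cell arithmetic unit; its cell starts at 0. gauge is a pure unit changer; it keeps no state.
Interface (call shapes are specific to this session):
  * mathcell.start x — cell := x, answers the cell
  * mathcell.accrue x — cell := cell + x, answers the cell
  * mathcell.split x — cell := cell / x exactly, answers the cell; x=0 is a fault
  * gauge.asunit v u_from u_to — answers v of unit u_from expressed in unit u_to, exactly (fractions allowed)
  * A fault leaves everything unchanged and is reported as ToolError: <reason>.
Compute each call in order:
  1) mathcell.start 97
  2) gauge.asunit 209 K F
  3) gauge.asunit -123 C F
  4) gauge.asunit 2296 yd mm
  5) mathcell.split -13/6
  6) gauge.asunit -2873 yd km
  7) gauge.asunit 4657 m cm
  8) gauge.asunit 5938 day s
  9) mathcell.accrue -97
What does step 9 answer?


Answer: -1843/13

Derivation:
[in] mathcell.start x→97
[out] 97
[in] gauge.asunit v→209 u_from→K u_to→F
[out] -8347/100
[in] gauge.asunit v→-123 u_from→C u_to→F
[out] -947/5
[in] gauge.asunit v→2296 u_from→yd u_to→mm
[out] 10497312/5
[in] mathcell.split x→-13/6
[out] -582/13
[in] gauge.asunit v→-2873 u_from→yd u_to→km
[out] -3283839/1250000
[in] gauge.asunit v→4657 u_from→m u_to→cm
[out] 465700
[in] gauge.asunit v→5938 u_from→day u_to→s
[out] 513043200
[in] mathcell.accrue x→-97
[out] -1843/13


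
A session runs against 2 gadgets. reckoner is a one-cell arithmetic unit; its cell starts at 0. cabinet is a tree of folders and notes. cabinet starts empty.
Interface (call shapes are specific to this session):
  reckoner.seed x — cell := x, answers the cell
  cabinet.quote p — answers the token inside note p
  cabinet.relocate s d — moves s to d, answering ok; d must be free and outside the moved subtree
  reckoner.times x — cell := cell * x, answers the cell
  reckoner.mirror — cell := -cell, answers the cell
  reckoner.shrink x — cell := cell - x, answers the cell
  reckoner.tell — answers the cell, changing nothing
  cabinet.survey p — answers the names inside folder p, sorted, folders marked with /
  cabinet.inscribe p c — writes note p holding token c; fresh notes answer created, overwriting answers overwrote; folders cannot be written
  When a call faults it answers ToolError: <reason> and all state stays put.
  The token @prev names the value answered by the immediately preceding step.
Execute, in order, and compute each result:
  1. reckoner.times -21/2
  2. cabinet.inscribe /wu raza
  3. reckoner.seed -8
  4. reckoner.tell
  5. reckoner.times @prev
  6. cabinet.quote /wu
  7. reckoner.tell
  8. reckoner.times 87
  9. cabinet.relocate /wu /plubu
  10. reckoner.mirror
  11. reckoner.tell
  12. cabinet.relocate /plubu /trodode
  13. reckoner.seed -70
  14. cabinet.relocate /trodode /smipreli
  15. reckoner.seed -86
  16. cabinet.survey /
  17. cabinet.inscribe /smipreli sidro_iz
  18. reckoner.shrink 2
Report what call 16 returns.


Answer: [smipreli]

Derivation:
$ reckoner.times x→-21/2
[out] 0
$ cabinet.inscribe p→/wu c→raza
[out] created
$ reckoner.seed x→-8
[out] -8
$ reckoner.tell
[out] -8
$ reckoner.times x→@prev
[out] 64
$ cabinet.quote p→/wu
[out] raza
$ reckoner.tell
[out] 64
$ reckoner.times x→87
[out] 5568
$ cabinet.relocate s→/wu d→/plubu
[out] ok
$ reckoner.mirror
[out] -5568
$ reckoner.tell
[out] -5568
$ cabinet.relocate s→/plubu d→/trodode
[out] ok
$ reckoner.seed x→-70
[out] -70
$ cabinet.relocate s→/trodode d→/smipreli
[out] ok
$ reckoner.seed x→-86
[out] -86
$ cabinet.survey p→/
[out] [smipreli]
$ cabinet.inscribe p→/smipreli c→sidro_iz
[out] overwrote
$ reckoner.shrink x→2
[out] -88


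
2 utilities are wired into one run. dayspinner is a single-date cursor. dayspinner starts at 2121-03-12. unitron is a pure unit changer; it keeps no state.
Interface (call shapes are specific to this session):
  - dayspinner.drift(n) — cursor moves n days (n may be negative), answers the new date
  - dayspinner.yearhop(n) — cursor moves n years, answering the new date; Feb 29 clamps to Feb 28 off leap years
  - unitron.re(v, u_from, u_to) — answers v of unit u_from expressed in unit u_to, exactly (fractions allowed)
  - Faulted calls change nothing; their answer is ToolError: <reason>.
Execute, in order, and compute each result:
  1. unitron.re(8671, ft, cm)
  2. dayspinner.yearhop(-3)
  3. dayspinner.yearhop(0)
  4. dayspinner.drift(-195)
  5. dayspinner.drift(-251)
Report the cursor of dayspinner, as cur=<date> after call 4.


Answer: cur=2117-08-29

Derivation:
Step: unitron.re[v: 8671; u_from: ft; u_to: cm]
Result: 6607302/25
Step: dayspinner.yearhop[n: -3]
Result: 2118-03-12
Step: dayspinner.yearhop[n: 0]
Result: 2118-03-12
Step: dayspinner.drift[n: -195]
Result: 2117-08-29
Step: dayspinner.drift[n: -251]
Result: 2116-12-21


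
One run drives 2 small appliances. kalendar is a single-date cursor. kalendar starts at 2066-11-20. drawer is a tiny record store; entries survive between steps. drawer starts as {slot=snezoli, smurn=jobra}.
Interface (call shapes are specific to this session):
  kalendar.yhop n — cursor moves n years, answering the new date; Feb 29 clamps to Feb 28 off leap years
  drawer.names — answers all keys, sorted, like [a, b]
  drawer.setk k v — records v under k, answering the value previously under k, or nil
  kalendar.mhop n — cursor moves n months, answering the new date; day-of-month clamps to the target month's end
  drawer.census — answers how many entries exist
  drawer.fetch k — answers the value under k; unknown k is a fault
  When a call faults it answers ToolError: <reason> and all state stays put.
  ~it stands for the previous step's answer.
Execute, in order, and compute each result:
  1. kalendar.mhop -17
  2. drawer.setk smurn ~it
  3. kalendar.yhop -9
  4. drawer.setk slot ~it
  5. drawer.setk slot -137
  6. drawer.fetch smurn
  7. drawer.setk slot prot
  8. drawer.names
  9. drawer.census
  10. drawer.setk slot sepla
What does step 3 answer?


Answer: 2056-06-20

Derivation:
I call mhop using n: -17, → 2065-06-20.
Now I run setk using k: smurn, v: ~it, which returns jobra.
Invoking yhop using n: -9, and observe 2056-06-20.
Using setk using k: slot, v: ~it, and observe snezoli.
Then setk using k: slot, v: -137, which returns 2056-06-20.
Using fetch using k: smurn, and get 2065-06-20.
I run setk using k: slot, v: prot, which returns -137.
Using names(), which returns [slot, smurn].
Now I run census: 2.
I call setk using k: slot, v: sepla, — result: prot.


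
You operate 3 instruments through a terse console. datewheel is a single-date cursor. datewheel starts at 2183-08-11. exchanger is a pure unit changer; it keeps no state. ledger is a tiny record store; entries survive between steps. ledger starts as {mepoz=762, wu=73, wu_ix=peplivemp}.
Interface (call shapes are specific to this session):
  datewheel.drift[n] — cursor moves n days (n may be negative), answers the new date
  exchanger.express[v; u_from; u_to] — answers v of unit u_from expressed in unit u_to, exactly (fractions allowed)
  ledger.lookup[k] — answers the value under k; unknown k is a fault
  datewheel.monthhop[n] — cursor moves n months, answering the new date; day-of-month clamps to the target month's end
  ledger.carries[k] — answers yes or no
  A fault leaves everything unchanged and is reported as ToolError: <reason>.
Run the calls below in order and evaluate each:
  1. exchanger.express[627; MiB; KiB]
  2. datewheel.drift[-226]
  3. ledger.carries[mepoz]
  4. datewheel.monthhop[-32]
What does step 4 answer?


Answer: 2180-04-28

Derivation:
Next I call express using v=627, u_from=MiB, u_to=KiB, yielding 642048.
I use drift using n=-226, which returns 2182-12-28.
Calling carries using k=mepoz, giving yes.
Next I call monthhop using n=-32, and see 2180-04-28.


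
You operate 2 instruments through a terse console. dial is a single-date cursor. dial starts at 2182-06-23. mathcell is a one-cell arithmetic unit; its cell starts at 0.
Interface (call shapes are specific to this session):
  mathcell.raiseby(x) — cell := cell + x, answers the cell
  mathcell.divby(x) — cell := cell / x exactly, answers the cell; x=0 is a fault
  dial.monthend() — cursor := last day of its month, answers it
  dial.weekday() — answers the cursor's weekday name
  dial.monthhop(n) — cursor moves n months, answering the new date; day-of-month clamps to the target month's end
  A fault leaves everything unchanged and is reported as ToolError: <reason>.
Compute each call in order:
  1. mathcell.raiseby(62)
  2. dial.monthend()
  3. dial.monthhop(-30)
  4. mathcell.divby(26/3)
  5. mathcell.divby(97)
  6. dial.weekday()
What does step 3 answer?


Calling mathcell.raiseby with x: 62, and see 62.
I run dial.monthend(), → 2182-06-30.
Now I run dial.monthhop with n: -30: 2179-12-30.
Calling mathcell.divby with x: 26/3, and see 93/13.
I run mathcell.divby with x: 97, yielding 93/1261.
I run dial.weekday, and observe Thursday.

Answer: 2179-12-30


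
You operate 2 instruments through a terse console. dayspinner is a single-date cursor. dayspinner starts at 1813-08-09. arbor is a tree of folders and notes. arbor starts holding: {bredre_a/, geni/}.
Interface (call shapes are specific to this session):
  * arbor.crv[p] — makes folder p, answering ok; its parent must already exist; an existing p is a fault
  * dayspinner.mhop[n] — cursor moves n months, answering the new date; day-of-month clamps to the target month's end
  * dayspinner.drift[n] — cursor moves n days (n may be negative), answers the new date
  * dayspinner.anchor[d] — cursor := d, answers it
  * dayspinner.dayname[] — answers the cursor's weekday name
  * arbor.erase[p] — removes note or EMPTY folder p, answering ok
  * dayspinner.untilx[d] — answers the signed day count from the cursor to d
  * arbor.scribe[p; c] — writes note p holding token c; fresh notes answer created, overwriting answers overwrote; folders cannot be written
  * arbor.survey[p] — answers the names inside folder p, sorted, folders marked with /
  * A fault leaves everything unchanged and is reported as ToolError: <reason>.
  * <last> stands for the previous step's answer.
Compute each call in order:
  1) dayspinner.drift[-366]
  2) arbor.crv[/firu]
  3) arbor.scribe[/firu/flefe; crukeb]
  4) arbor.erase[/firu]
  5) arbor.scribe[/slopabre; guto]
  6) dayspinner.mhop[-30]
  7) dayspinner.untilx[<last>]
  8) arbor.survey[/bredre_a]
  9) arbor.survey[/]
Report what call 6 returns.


Step: drift[n→-366]
Result: 1812-08-08
Step: crv[p→/firu]
Result: ok
Step: scribe[p→/firu/flefe; c→crukeb]
Result: created
Step: erase[p→/firu]
Result: ToolError: not empty
Step: scribe[p→/slopabre; c→guto]
Result: created
Step: mhop[n→-30]
Result: 1810-02-08
Step: untilx[d→<last>]
Result: 0
Step: survey[p→/bredre_a]
Result: []
Step: survey[p→/]
Result: [bredre_a/, firu/, geni/, slopabre]

Answer: 1810-02-08


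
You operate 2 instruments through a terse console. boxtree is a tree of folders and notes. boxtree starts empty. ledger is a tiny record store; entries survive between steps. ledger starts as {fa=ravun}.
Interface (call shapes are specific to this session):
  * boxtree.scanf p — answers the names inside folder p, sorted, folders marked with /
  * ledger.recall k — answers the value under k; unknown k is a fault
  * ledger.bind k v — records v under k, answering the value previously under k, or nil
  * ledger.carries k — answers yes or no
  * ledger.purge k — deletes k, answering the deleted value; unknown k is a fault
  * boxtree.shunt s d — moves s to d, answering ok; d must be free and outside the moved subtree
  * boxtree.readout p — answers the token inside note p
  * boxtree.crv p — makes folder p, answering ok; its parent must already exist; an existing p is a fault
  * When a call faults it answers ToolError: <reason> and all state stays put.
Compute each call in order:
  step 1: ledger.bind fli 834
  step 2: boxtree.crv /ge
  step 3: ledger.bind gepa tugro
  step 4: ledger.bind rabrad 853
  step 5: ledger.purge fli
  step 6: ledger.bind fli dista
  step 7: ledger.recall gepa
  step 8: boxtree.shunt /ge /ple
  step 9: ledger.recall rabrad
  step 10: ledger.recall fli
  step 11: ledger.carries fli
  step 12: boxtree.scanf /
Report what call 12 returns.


Answer: [ple/]

Derivation:
-- bind(k=fli, v=834) : nil
-- crv(p=/ge) : ok
-- bind(k=gepa, v=tugro) : nil
-- bind(k=rabrad, v=853) : nil
-- purge(k=fli) : 834
-- bind(k=fli, v=dista) : nil
-- recall(k=gepa) : tugro
-- shunt(s=/ge, d=/ple) : ok
-- recall(k=rabrad) : 853
-- recall(k=fli) : dista
-- carries(k=fli) : yes
-- scanf(p=/) : [ple/]


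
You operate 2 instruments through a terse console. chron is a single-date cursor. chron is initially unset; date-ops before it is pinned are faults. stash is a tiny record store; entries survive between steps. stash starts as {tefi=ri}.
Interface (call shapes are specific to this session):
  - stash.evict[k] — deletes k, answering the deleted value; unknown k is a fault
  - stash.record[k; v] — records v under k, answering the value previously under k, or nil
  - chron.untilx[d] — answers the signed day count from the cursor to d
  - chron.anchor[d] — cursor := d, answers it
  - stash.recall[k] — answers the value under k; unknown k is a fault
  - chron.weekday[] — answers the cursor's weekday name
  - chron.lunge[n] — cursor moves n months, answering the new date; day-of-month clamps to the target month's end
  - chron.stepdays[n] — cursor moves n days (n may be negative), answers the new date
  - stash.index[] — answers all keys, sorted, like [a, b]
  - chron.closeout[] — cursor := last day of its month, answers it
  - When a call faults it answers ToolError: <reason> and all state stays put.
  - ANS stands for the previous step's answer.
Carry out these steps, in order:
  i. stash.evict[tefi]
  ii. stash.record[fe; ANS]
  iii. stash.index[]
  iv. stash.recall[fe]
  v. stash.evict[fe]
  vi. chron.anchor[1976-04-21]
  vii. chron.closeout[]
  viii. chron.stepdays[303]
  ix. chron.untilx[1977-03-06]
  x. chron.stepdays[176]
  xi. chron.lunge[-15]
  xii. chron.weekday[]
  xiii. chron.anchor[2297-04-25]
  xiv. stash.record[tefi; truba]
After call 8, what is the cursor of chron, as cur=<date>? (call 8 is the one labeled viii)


// 1. stash.evict(k: tefi) -> ri
// 2. stash.record(k: fe, v: ANS) -> nil
// 3. stash.index() -> [fe]
// 4. stash.recall(k: fe) -> ri
// 5. stash.evict(k: fe) -> ri
// 6. chron.anchor(d: 1976-04-21) -> 1976-04-21
// 7. chron.closeout() -> 1976-04-30
// 8. chron.stepdays(n: 303) -> 1977-02-27
// 9. chron.untilx(d: 1977-03-06) -> 7
// 10. chron.stepdays(n: 176) -> 1977-08-22
// 11. chron.lunge(n: -15) -> 1976-05-22
// 12. chron.weekday() -> Saturday
// 13. chron.anchor(d: 2297-04-25) -> 2297-04-25
// 14. stash.record(k: tefi, v: truba) -> nil

Answer: cur=1977-02-27


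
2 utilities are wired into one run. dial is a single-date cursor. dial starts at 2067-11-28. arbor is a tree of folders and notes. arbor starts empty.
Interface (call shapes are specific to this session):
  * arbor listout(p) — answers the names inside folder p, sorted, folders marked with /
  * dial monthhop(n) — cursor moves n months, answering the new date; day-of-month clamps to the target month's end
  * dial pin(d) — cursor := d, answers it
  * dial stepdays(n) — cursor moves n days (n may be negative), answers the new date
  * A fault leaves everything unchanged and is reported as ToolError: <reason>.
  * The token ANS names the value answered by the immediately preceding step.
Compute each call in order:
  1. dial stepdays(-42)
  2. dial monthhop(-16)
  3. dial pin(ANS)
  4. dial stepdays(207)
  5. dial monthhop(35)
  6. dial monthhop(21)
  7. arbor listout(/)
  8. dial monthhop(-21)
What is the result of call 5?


Answer: 2069-12-10

Derivation:
Invoking dial stepdays using n→-42, yielding 2067-10-17.
I try dial monthhop using n→-16, giving 2066-06-17.
I use dial pin using d→ANS: 2066-06-17.
Now I run dial stepdays using n→207: 2067-01-10.
Then dial monthhop using n→35, and see 2069-12-10.
Then dial monthhop using n→21, — result: 2071-09-10.
Using arbor listout using p→/, and see [].
I try dial monthhop using n→-21, yielding 2069-12-10.
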